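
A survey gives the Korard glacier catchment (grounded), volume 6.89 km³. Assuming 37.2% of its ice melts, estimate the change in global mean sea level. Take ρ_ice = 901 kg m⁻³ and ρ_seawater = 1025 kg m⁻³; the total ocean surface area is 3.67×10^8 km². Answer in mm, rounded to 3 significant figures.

≈ 6.14×10^-3 mm

Korard: 0.372 × 6.89 km³ × (901/1025) = 2.253 km³ of water.
Spread over 3.67×10^14 m² of ocean, Δh = 2.253×10^9 / 3.67×10^14 = 6.14×10^-6 m = 6.14×10^-3 mm.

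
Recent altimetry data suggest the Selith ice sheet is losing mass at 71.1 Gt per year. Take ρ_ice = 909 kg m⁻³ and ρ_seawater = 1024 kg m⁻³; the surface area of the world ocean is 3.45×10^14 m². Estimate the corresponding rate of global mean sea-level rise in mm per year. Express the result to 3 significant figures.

ρ_w = 1024 kg m⁻³. Annual water volume added = 71.1 Gt / ρ_w = 7.110×10^13 kg / 1024 kg m⁻³ = 6.943×10^10 m³.
Δh per year = 6.943×10^10 / 3.45×10^14 = 2.01×10^-4 m = 0.201 mm.

≈ 0.201 mm/yr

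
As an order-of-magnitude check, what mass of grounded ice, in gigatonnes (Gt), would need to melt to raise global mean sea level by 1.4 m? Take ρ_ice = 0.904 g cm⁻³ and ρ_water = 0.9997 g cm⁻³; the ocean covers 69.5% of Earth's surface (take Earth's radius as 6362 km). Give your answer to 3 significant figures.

≈ 4.95×10^5 Gt

Required water volume = Δh × A = 1.4 m × 3.53×10^14 m² = 4.949×10^14 m³.
ρ_w = 0.9997 g cm⁻³ = 999.7 kg m⁻³, so the mass of water = 4.949×10^14 m³ × 999.7 kg m⁻³ = 4.947×10^17 kg = 4.95×10^5 Gt (and the same mass of ice, by conservation).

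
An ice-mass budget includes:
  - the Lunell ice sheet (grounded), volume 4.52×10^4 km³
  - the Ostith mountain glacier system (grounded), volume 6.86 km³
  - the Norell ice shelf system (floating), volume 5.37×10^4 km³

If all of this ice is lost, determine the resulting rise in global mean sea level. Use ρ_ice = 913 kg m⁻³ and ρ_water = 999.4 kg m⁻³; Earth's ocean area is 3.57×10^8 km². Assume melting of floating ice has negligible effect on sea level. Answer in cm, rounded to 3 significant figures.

Lunell: 4.52×10^4 km³ × (913/999.4) = 4.129×10^4 km³ of water.
Ostith: 6.86 km³ × (913/999.4) = 6.267 km³ of water.
The Norell ice shelf system is floating and already displaces its own weight of water, so its melt adds essentially nothing to sea level.
Total added water ≈ 4.130×10^13 m³ over 3.57×10^14 m² → Δh = 0.116 m = 11.6 cm.

≈ 11.6 cm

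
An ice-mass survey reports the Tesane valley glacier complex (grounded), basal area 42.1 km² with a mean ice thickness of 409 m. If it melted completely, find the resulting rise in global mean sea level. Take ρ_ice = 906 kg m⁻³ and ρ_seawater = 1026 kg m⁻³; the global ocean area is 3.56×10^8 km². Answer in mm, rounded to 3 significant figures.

≈ 0.0427 mm

Tesane: ice volume = 42.1 km² × 409 m = 17.22 km³; 17.22 × (906/1026) = 15.20 km³ of water.
Spread over 3.56×10^14 m² of ocean, Δh = 1.520×10^10 / 3.56×10^14 = 4.27×10^-5 m = 0.0427 mm.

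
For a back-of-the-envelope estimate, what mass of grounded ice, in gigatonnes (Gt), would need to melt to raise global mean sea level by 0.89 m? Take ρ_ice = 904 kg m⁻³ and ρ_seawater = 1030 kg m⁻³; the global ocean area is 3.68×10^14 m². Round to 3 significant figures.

≈ 3.37×10^5 Gt

Required water volume = Δh × A = 0.89 m × 3.68×10^14 m² = 3.275×10^14 m³.
ρ_w = 1030 kg m⁻³, so the mass of water = 3.275×10^14 m³ × 1030 kg m⁻³ = 3.373×10^17 kg = 3.37×10^5 Gt (and the same mass of ice, by conservation).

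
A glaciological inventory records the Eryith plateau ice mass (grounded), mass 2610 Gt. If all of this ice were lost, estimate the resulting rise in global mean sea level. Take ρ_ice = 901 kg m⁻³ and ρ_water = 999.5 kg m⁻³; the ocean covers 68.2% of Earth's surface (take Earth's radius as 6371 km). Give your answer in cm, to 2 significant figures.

≈ 0.75 cm

Eryith: 2610 Gt = 2.610×10^15 kg; dividing by ρ_w = 999.5 kg m⁻³ gives 2.611×10^12 m³ of water.
Spread over 3.48×10^14 m² of ocean, Δh = 2.611×10^12 / 3.48×10^14 = 7.51×10^-3 m = 0.75 cm.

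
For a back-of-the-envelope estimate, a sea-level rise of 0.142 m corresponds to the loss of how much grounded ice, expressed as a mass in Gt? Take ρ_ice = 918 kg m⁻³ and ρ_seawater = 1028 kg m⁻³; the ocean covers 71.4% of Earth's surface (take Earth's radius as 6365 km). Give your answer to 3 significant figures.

Required water volume = Δh × A = 0.142 m × 3.64×10^14 m² = 5.162×10^13 m³.
ρ_w = 1028 kg m⁻³, so the mass of water = 5.162×10^13 m³ × 1028 kg m⁻³ = 5.306×10^16 kg = 5.31×10^4 Gt (and the same mass of ice, by conservation).

≈ 5.31×10^4 Gt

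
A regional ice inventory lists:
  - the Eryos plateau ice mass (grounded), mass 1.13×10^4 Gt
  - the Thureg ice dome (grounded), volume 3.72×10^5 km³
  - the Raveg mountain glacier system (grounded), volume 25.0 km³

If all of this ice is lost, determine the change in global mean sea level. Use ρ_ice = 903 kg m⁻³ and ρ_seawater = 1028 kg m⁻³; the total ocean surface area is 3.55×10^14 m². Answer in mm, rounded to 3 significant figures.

Eryos: 1.13×10^4 Gt = 1.130×10^16 kg; dividing by ρ_w = 1028 kg m⁻³ gives 1.099×10^13 m³ of water.
Thureg: 3.72×10^5 km³ × (903/1028) = 3.268×10^5 km³ of water.
Raveg: 25.0 km³ × (903/1028) = 21.96 km³ of water.
Total added water ≈ 3.378×10^14 m³ over 3.55×10^14 m² → Δh = 0.951 m = 951 mm.

≈ 951 mm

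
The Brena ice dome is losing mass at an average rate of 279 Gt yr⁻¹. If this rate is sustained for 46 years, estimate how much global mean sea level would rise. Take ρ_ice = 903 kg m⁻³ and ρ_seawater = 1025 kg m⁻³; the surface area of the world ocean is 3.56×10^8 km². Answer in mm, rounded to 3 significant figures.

≈ 35.2 mm

Total mass lost = 279 Gt/yr × 46 yr = 1.283×10^4 Gt = 1.283×10^16 kg.
ρ_w = 1025 kg m⁻³, so water volume = 1.283×10^16 / 1025 = 1.252×10^13 m³.
Δh = 1.252×10^13 / 3.56×10^14 = 0.0352 m = 35.2 mm.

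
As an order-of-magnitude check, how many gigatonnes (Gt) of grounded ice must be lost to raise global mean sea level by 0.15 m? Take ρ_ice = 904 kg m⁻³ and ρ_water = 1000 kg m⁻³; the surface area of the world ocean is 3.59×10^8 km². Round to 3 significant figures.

≈ 5.38×10^4 Gt

Required water volume = Δh × A = 0.15 m × 3.59×10^14 m² = 5.385×10^13 m³.
ρ_w = 1000 kg m⁻³, so the mass of water = 5.385×10^13 m³ × 1000 kg m⁻³ = 5.385×10^16 kg = 5.38×10^4 Gt (and the same mass of ice, by conservation).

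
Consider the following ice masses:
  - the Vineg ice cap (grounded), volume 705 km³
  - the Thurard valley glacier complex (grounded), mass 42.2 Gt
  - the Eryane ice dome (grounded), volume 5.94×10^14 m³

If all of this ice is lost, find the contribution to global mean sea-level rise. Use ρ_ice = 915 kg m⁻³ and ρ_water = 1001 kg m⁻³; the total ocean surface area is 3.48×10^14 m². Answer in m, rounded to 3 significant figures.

Vineg: 705 km³ × (915/1001) = 644.4 km³ of water.
Thurard: 42.2 Gt = 4.220×10^13 kg; dividing by ρ_w = 1001 kg m⁻³ gives 4.216×10^10 m³ of water.
Eryane: 5.94×10^14 m³ × (915/1001) = 5.430×10^14 m³ of water.
Total added water ≈ 5.437×10^14 m³ over 3.48×10^14 m² → Δh = 1.56 m.

≈ 1.56 m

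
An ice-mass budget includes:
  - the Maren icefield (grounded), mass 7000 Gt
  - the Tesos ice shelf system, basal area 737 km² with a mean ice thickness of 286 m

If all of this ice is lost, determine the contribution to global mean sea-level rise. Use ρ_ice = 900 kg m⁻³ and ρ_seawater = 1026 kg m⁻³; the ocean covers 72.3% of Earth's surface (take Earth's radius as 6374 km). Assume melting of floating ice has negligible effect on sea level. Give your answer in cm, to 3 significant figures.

Maren: 7000 Gt = 7.000×10^15 kg; dividing by ρ_w = 1026 kg m⁻³ gives 6.823×10^12 m³ of water.
The Tesos ice shelf system is floating and already displaces its own weight of water, so its melt adds essentially nothing to sea level.
Total added water ≈ 6.823×10^12 m³ over 3.69×10^14 m² → Δh = 0.0185 m = 1.85 cm.

≈ 1.85 cm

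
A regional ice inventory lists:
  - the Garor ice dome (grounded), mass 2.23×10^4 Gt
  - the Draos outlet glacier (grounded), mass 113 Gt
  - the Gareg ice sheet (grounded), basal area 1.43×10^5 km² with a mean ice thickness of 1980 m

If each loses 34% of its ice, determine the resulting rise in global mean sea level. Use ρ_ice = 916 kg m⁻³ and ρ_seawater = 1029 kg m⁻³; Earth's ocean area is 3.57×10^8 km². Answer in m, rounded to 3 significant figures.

Garor: 0.34 × 2.23×10^4 Gt = 7.582×10^15 kg; dividing by ρ_w = 1029 kg m⁻³ gives 7.368×10^12 m³ of water.
Draos: 0.34 × 113 Gt = 3.842×10^13 kg; dividing by ρ_w = 1029 kg m⁻³ gives 3.734×10^10 m³ of water.
Gareg: ice volume = 1.43×10^5 km² × 1980 m = 2.831×10^5 km³; 0.34 × 2.831×10^5 × (916/1029) = 8.570×10^4 km³ of water.
Total added water ≈ 9.310×10^13 m³ over 3.57×10^14 m² → Δh = 0.261 m.

≈ 0.261 m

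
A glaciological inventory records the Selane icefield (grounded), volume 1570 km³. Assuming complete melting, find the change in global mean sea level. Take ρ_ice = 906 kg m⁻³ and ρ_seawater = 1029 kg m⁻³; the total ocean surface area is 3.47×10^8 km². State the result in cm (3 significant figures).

≈ 0.398 cm

Selane: 1570 km³ × (906/1029) = 1382 km³ of water.
Spread over 3.47×10^14 m² of ocean, Δh = 1.382×10^12 / 3.47×10^14 = 3.98×10^-3 m = 0.398 cm.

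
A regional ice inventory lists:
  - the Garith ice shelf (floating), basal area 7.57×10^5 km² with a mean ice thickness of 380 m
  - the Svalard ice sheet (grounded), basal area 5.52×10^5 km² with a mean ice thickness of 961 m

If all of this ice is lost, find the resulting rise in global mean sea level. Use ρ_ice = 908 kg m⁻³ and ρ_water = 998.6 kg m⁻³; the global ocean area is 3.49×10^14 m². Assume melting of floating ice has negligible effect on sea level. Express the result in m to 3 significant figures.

The Garith ice shelf is floating and already displaces its own weight of water, so its melt adds essentially nothing to sea level.
Svalard: ice volume = 5.52×10^5 km² × 961 m = 5.305×10^5 km³; 5.305×10^5 × (908/998.6) = 4.823×10^5 km³ of water.
Total added water ≈ 4.823×10^14 m³ over 3.49×10^14 m² → Δh = 1.38 m.

≈ 1.38 m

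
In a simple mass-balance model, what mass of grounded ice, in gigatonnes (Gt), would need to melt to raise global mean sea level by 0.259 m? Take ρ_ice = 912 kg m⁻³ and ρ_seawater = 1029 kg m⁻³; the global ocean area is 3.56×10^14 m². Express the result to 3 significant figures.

≈ 9.49×10^4 Gt

Required water volume = Δh × A = 0.259 m × 3.56×10^14 m² = 9.220×10^13 m³.
ρ_w = 1029 kg m⁻³, so the mass of water = 9.220×10^13 m³ × 1029 kg m⁻³ = 9.488×10^16 kg = 9.49×10^4 Gt (and the same mass of ice, by conservation).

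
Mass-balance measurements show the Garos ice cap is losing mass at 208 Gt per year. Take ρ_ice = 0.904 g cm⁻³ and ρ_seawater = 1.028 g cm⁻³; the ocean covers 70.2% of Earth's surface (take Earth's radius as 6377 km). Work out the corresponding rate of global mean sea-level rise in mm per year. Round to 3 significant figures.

ρ_w = 1.028 g cm⁻³ = 1028 kg m⁻³. Annual water volume added = 208 Gt / ρ_w = 2.080×10^14 kg / 1028 kg m⁻³ = 2.023×10^11 m³.
Δh per year = 2.023×10^11 / 3.59×10^14 = 5.64×10^-4 m = 0.564 mm.

≈ 0.564 mm/yr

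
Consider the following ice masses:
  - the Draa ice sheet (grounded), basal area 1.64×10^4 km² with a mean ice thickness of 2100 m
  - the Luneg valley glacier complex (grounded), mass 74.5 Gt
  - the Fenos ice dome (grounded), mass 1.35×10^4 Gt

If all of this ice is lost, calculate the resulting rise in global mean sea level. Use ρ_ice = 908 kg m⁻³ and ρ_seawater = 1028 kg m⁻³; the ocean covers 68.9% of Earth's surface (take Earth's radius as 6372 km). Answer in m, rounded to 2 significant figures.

Draa: ice volume = 1.64×10^4 km² × 2100 m = 3.444×10^4 km³; 3.444×10^4 × (908/1028) = 3.042×10^4 km³ of water.
Luneg: 74.5 Gt = 7.450×10^13 kg; dividing by ρ_w = 1028 kg m⁻³ gives 7.247×10^10 m³ of water.
Fenos: 1.35×10^4 Gt = 1.350×10^16 kg; dividing by ρ_w = 1028 kg m⁻³ gives 1.313×10^13 m³ of water.
Total added water ≈ 4.362×10^13 m³ over 3.52×10^14 m² → Δh = 0.124 m.

≈ 0.12 m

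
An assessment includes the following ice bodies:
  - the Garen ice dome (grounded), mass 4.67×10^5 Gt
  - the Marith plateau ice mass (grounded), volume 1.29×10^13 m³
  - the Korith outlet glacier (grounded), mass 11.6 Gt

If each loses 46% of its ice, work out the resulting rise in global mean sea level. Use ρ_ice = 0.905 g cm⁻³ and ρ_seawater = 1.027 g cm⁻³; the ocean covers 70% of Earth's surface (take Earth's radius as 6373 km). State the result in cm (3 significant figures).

Garen: 0.46 × 4.67×10^5 Gt = 2.148×10^17 kg; dividing by ρ_w = 1.027 g cm⁻³ = 1027 kg m⁻³ gives 2.092×10^14 m³ of water.
Marith: 0.46 × 1.29×10^13 m³ × (905/1027) = 5.229×10^12 m³ of water.
Korith: 0.46 × 11.6 Gt = 5.336×10^12 kg; dividing by ρ_w = 1027 kg m⁻³ gives 5.196×10^9 m³ of water.
Total added water ≈ 2.144×10^14 m³ over 3.57×10^14 m² → Δh = 0.600 m = 60.0 cm.

≈ 60.0 cm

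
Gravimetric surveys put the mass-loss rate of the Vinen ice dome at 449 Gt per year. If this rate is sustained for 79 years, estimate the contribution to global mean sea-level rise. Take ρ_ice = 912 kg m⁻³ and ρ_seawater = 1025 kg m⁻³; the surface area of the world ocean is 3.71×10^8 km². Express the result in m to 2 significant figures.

Total mass lost = 449 Gt/yr × 79 yr = 3.547×10^4 Gt = 3.547×10^16 kg.
ρ_w = 1025 kg m⁻³, so water volume = 3.547×10^16 / 1025 = 3.461×10^13 m³.
Δh = 3.461×10^13 / 3.71×10^14 = 0.0933 m.

≈ 0.093 m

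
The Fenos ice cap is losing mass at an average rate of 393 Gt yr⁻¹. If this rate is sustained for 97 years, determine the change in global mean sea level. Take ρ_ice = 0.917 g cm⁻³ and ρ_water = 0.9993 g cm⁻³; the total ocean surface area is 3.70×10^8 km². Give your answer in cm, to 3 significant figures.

Total mass lost = 393 Gt/yr × 97 yr = 3.812×10^4 Gt = 3.812×10^16 kg.
ρ_w = 0.9993 g cm⁻³ = 999.3 kg m⁻³, so water volume = 3.812×10^16 / 999.3 = 3.815×10^13 m³.
Δh = 3.815×10^13 / 3.70×10^14 = 0.103 m = 10.3 cm.

≈ 10.3 cm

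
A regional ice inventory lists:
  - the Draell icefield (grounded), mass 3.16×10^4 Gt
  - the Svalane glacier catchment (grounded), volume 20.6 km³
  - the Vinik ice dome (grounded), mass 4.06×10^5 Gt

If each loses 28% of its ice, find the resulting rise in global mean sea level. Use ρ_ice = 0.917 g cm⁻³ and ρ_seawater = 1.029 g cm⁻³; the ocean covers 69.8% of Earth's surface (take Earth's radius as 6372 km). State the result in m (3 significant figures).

≈ 0.334 m

Draell: 0.28 × 3.16×10^4 Gt = 8.848×10^15 kg; dividing by ρ_w = 1.029 g cm⁻³ = 1029 kg m⁻³ gives 8.599×10^12 m³ of water.
Svalane: 0.28 × 20.6 km³ × (917/1029) = 5.140 km³ of water.
Vinik: 0.28 × 4.06×10^5 Gt = 1.137×10^17 kg; dividing by ρ_w = 1029 kg m⁻³ gives 1.105×10^14 m³ of water.
Total added water ≈ 1.191×10^14 m³ over 3.56×10^14 m² → Δh = 0.334 m.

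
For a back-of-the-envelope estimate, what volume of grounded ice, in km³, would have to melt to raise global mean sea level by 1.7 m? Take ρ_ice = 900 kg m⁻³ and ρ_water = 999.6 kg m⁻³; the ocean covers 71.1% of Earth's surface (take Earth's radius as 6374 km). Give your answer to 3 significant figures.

Required water volume = Δh × A = 1.7 m × 3.63×10^14 m² = 6.171×10^14 m³ = 6.171×10^5 km³.
Ice volume = water volume × ρ_w/ρ_ice = 6.171×10^5 × 999.6/900 = 6.85×10^5 km³.

≈ 6.85×10^5 km³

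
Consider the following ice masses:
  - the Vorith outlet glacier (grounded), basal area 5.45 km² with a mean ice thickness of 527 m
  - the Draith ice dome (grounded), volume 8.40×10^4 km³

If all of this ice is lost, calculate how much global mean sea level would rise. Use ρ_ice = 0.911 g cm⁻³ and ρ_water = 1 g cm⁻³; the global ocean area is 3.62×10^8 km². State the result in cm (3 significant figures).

≈ 21.1 cm

Vorith: ice volume = 5.45 km² × 527 m = 2.872 km³; 2.872 × (911/1000) = 2.617 km³ of water.
Draith: 8.40×10^4 km³ × (911/1000) = 7.652×10^4 km³ of water.
Total added water ≈ 7.653×10^13 m³ over 3.62×10^14 m² → Δh = 0.211 m = 21.1 cm.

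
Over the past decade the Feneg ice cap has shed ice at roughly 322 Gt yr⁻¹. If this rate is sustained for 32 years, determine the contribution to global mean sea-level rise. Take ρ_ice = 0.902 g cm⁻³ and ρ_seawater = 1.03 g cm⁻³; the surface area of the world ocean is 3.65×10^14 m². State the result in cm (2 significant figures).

≈ 2.7 cm

Total mass lost = 322 Gt/yr × 32 yr = 1.030×10^4 Gt = 1.030×10^16 kg.
ρ_w = 1.03 g cm⁻³ = 1030 kg m⁻³, so water volume = 1.030×10^16 / 1030 = 1.000×10^13 m³.
Δh = 1.000×10^13 / 3.65×10^14 = 0.0274 m = 2.7 cm.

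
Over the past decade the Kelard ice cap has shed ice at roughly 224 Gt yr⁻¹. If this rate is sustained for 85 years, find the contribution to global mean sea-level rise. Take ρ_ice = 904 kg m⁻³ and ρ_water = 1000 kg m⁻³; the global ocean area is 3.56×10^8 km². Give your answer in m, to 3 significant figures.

≈ 0.0535 m

Total mass lost = 224 Gt/yr × 85 yr = 1.904×10^4 Gt = 1.904×10^16 kg.
ρ_w = 1000 kg m⁻³, so water volume = 1.904×10^16 / 1000 = 1.904×10^13 m³.
Δh = 1.904×10^13 / 3.56×10^14 = 0.0535 m.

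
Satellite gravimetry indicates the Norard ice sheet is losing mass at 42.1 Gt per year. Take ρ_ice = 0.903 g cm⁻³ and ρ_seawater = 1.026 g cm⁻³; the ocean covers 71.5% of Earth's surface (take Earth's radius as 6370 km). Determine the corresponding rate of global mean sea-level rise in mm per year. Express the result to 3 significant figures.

ρ_w = 1.026 g cm⁻³ = 1026 kg m⁻³. Annual water volume added = 42.1 Gt / ρ_w = 4.210×10^13 kg / 1026 kg m⁻³ = 4.103×10^10 m³.
Δh per year = 4.103×10^10 / 3.65×10^14 = 1.13×10^-4 m = 0.113 mm.

≈ 0.113 mm/yr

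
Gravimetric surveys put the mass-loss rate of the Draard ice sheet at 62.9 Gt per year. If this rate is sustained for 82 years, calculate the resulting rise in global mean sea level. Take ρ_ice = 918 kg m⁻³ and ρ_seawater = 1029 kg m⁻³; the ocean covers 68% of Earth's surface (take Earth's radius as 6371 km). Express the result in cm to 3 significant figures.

Total mass lost = 62.9 Gt/yr × 82 yr = 5158 Gt = 5.158×10^15 kg.
ρ_w = 1029 kg m⁻³, so water volume = 5.158×10^15 / 1029 = 5.012×10^12 m³.
Δh = 5.012×10^12 / 3.47×10^14 = 0.0145 m = 1.45 cm.

≈ 1.45 cm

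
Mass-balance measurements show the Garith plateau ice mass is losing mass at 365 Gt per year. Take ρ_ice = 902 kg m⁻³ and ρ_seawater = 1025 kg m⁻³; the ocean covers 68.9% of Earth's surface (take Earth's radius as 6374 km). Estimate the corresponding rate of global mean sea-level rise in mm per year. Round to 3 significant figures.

≈ 1.01 mm/yr

ρ_w = 1025 kg m⁻³. Annual water volume added = 365 Gt / ρ_w = 3.650×10^14 kg / 1025 kg m⁻³ = 3.561×10^11 m³.
Δh per year = 3.561×10^11 / 3.52×10^14 = 1.01×10^-3 m = 1.01 mm.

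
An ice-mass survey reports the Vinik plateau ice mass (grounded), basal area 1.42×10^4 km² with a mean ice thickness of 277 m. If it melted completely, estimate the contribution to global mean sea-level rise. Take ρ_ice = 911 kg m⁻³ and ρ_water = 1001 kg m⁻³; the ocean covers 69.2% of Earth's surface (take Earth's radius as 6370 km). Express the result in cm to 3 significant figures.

Vinik: ice volume = 1.42×10^4 km² × 277 m = 3933 km³; 3933 × (911/1001) = 3580 km³ of water.
Spread over 3.53×10^14 m² of ocean, Δh = 3.580×10^12 / 3.53×10^14 = 0.0101 m = 1.01 cm.

≈ 1.01 cm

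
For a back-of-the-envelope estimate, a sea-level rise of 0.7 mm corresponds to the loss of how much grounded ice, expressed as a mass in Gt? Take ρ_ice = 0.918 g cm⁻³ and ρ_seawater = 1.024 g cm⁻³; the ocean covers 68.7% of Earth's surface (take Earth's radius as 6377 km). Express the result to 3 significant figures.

≈ 252 Gt

Required water volume = Δh × A = 0.0007 m × 3.51×10^14 m² = 2.458×10^11 m³.
ρ_w = 1.024 g cm⁻³ = 1024 kg m⁻³, so the mass of water = 2.458×10^11 m³ × 1024 kg m⁻³ = 2.517×10^14 kg = 252 Gt (and the same mass of ice, by conservation).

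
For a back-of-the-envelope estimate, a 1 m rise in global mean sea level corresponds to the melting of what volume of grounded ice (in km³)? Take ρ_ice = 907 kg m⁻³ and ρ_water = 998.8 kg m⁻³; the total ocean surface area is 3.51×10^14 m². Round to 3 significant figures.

Required water volume = Δh × A = 1 m × 3.51×10^14 m² = 3.510×10^14 m³ = 3.510×10^5 km³.
Ice volume = water volume × ρ_w/ρ_ice = 3.510×10^5 × 998.8/907 = 3.87×10^5 km³.

≈ 3.87×10^5 km³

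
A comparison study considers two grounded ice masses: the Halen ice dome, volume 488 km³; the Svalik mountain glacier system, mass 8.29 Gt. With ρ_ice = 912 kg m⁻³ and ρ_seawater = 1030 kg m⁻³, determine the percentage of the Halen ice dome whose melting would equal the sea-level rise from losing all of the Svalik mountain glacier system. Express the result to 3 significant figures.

Equal sea-level rise means equal mass of meltwater, i.e. equal mass of ice lost.
Ice mass of Svalik: 8.290×10^12 kg; ice mass of Halen: 4.451×10^14 kg.
Fraction required = 8.290×10^12 / 4.451×10^14 = 0.0186 → 1.86 %.

≈ 1.86 %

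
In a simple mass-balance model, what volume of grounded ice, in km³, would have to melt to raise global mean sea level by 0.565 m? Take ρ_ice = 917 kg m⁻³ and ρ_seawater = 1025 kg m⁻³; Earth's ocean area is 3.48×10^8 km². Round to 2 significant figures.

≈ 2.2×10^5 km³

Required water volume = Δh × A = 0.565 m × 3.48×10^14 m² = 1.966×10^14 m³ = 1.966×10^5 km³.
Ice volume = water volume × ρ_w/ρ_ice = 1.966×10^5 × 1025/917 = 2.2×10^5 km³.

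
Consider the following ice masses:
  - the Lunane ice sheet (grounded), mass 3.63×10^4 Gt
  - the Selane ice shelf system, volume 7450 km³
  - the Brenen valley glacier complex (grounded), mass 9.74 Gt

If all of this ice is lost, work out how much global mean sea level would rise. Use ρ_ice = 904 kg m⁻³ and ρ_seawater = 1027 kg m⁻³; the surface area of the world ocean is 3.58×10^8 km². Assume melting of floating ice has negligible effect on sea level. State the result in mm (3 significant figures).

Lunane: 3.63×10^4 Gt = 3.630×10^16 kg; dividing by ρ_w = 1027 kg m⁻³ gives 3.535×10^13 m³ of water.
The Selane ice shelf system is floating and already displaces its own weight of water, so its melt adds essentially nothing to sea level.
Brenen: 9.74 Gt = 9.740×10^12 kg; dividing by ρ_w = 1027 kg m⁻³ gives 9.484×10^9 m³ of water.
Total added water ≈ 3.536×10^13 m³ over 3.58×10^14 m² → Δh = 0.0988 m = 98.8 mm.

≈ 98.8 mm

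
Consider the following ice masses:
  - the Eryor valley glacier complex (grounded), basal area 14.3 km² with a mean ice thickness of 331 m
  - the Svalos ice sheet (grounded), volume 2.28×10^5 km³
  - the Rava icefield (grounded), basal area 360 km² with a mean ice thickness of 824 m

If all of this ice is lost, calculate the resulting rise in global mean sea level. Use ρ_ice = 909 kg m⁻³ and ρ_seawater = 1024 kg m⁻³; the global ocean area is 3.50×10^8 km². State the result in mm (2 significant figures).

≈ 580 mm

Eryor: ice volume = 14.3 km² × 331 m = 4.733 km³; 4.733 × (909/1024) = 4.202 km³ of water.
Svalos: 2.28×10^5 km³ × (909/1024) = 2.024×10^5 km³ of water.
Rava: ice volume = 360 km² × 824 m = 296.6 km³; 296.6 × (909/1024) = 263.3 km³ of water.
Total added water ≈ 2.027×10^14 m³ over 3.50×10^14 m² → Δh = 0.579 m = 580 mm.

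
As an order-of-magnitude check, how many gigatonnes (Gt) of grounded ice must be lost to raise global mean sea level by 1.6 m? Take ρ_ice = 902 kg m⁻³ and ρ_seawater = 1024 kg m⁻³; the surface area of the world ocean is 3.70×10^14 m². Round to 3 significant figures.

≈ 6.06×10^5 Gt

Required water volume = Δh × A = 1.6 m × 3.70×10^14 m² = 5.920×10^14 m³.
ρ_w = 1024 kg m⁻³, so the mass of water = 5.920×10^14 m³ × 1024 kg m⁻³ = 6.062×10^17 kg = 6.06×10^5 Gt (and the same mass of ice, by conservation).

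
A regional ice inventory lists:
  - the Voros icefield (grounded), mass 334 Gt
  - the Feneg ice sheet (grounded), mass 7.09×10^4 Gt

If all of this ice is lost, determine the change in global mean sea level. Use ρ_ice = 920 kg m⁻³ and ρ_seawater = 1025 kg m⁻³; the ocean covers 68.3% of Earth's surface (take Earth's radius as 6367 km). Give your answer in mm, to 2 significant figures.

Voros: 334 Gt = 3.340×10^14 kg; dividing by ρ_w = 1025 kg m⁻³ gives 3.259×10^11 m³ of water.
Feneg: 7.09×10^4 Gt = 7.090×10^16 kg; dividing by ρ_w = 1025 kg m⁻³ gives 6.917×10^13 m³ of water.
Total added water ≈ 6.950×10^13 m³ over 3.48×10^14 m² → Δh = 0.200 m = 200 mm.

≈ 200 mm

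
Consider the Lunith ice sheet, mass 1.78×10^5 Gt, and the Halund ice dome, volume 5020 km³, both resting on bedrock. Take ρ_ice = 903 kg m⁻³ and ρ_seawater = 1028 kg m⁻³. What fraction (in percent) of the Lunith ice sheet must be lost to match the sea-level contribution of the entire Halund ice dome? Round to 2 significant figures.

Equal sea-level rise means equal mass of meltwater, i.e. equal mass of ice lost.
Ice mass of Halund: 4.533×10^15 kg; ice mass of Lunith: 1.780×10^17 kg.
Fraction required = 4.533×10^15 / 1.780×10^17 = 0.0255 → 2.5 %.

≈ 2.5 %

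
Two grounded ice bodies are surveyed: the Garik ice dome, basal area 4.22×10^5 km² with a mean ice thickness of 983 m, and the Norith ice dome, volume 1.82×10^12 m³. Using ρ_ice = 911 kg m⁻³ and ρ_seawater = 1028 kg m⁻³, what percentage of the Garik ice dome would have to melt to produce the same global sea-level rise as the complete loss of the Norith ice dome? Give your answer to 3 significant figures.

≈ 0.439 %

Equal sea-level rise means equal mass of meltwater, i.e. equal mass of ice lost.
Ice mass of Norith: 1.658×10^15 kg; ice mass of Garik: 3.779×10^17 kg.
Fraction required = 1.658×10^15 / 3.779×10^17 = 4.39×10^-3 → 0.439 %.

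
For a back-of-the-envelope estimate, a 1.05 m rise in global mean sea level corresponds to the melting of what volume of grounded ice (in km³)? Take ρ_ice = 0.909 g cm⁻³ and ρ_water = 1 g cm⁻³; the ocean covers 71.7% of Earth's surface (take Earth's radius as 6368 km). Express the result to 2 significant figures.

≈ 4.2×10^5 km³

Required water volume = Δh × A = 1.05 m × 3.65×10^14 m² = 3.836×10^14 m³ = 3.836×10^5 km³.
Ice volume = water volume × ρ_w/ρ_ice = 3.836×10^5 × 1000/909 = 4.2×10^5 km³.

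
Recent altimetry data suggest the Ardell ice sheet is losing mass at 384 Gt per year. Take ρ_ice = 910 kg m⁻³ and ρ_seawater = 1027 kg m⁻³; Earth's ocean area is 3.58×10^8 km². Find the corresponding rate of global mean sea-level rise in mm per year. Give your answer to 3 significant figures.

ρ_w = 1027 kg m⁻³. Annual water volume added = 384 Gt / ρ_w = 3.840×10^14 kg / 1027 kg m⁻³ = 3.739×10^11 m³.
Δh per year = 3.739×10^11 / 3.58×10^14 = 1.04×10^-3 m = 1.04 mm.

≈ 1.04 mm/yr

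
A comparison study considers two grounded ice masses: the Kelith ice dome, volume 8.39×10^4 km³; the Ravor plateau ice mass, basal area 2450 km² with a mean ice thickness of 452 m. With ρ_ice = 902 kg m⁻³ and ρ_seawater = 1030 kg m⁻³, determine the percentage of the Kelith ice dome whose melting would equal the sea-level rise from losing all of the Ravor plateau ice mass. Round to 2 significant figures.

≈ 1.3 %

Equal sea-level rise means equal mass of meltwater, i.e. equal mass of ice lost.
Ice mass of Ravor: 9.989×10^14 kg; ice mass of Kelith: 7.568×10^16 kg.
Fraction required = 9.989×10^14 / 7.568×10^16 = 0.0132 → 1.3 %.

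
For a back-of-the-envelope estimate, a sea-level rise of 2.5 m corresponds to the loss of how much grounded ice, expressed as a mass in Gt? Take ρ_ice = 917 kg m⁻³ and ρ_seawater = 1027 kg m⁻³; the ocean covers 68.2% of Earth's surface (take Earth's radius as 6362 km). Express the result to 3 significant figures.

≈ 8.91×10^5 Gt

Required water volume = Δh × A = 2.5 m × 3.47×10^14 m² = 8.672×10^14 m³.
ρ_w = 1027 kg m⁻³, so the mass of water = 8.672×10^14 m³ × 1027 kg m⁻³ = 8.906×10^17 kg = 8.91×10^5 Gt (and the same mass of ice, by conservation).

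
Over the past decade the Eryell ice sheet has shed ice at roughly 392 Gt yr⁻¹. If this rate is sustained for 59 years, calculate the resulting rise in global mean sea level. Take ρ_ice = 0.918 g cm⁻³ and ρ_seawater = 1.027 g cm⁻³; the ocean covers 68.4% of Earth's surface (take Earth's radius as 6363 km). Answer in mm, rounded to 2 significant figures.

Total mass lost = 392 Gt/yr × 59 yr = 2.313×10^4 Gt = 2.313×10^16 kg.
ρ_w = 1.027 g cm⁻³ = 1027 kg m⁻³, so water volume = 2.313×10^16 / 1027 = 2.252×10^13 m³.
Δh = 2.252×10^13 / 3.48×10^14 = 0.0647 m = 65 mm.

≈ 65 mm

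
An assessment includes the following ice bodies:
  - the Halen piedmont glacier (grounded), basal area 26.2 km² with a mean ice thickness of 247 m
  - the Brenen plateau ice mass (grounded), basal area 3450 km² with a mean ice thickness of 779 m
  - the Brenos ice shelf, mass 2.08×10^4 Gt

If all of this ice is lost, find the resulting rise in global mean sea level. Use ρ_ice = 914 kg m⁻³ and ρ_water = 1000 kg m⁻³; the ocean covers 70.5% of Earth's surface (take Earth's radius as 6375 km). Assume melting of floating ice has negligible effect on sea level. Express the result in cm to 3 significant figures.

≈ 0.684 cm

Halen: ice volume = 26.2 km² × 247 m = 6.471 km³; 6.471 × (914/1000) = 5.915 km³ of water.
Brenen: ice volume = 3450 km² × 779 m = 2688 km³; 2688 × (914/1000) = 2456 km³ of water.
The Brenos ice shelf is floating and already displaces its own weight of water, so its melt adds essentially nothing to sea level.
Total added water ≈ 2.462×10^12 m³ over 3.60×10^14 m² → Δh = 6.84×10^-3 m = 0.684 cm.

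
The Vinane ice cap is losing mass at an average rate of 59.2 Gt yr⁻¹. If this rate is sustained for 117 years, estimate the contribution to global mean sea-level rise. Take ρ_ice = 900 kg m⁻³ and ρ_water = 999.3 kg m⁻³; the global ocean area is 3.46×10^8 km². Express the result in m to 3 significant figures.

Total mass lost = 59.2 Gt/yr × 117 yr = 6926 Gt = 6.926×10^15 kg.
ρ_w = 999.3 kg m⁻³, so water volume = 6.926×10^15 / 999.3 = 6.931×10^12 m³.
Δh = 6.931×10^12 / 3.46×10^14 = 0.0200 m.

≈ 0.0200 m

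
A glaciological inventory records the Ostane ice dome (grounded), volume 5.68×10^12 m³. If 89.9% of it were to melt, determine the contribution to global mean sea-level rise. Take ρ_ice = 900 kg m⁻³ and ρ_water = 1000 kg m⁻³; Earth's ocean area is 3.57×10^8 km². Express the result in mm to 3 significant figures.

≈ 12.9 mm

Ostane: 0.899 × 5.68×10^12 m³ × (900/1000) = 4.596×10^12 m³ of water.
Spread over 3.57×10^14 m² of ocean, Δh = 4.596×10^12 / 3.57×10^14 = 0.0129 m = 12.9 mm.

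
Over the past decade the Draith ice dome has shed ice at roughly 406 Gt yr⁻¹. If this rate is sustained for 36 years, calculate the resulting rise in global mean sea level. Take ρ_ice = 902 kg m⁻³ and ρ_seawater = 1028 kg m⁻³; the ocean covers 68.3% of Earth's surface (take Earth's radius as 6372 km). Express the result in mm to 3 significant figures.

≈ 40.8 mm

Total mass lost = 406 Gt/yr × 36 yr = 1.462×10^4 Gt = 1.462×10^16 kg.
ρ_w = 1028 kg m⁻³, so water volume = 1.462×10^16 / 1028 = 1.422×10^13 m³.
Δh = 1.422×10^13 / 3.48×10^14 = 0.0408 m = 40.8 mm.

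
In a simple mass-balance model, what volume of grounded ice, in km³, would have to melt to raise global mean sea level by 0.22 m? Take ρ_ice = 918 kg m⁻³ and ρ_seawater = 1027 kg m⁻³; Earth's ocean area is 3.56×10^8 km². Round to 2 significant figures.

Required water volume = Δh × A = 0.22 m × 3.56×10^14 m² = 7.832×10^13 m³ = 7.832×10^4 km³.
Ice volume = water volume × ρ_w/ρ_ice = 7.832×10^4 × 1027/918 = 8.8×10^4 km³.

≈ 8.8×10^4 km³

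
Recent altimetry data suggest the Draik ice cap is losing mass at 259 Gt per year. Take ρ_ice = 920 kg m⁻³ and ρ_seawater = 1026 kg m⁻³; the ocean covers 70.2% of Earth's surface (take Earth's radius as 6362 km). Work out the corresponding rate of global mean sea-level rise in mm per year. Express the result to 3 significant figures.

≈ 0.707 mm/yr

ρ_w = 1026 kg m⁻³. Annual water volume added = 259 Gt / ρ_w = 2.590×10^14 kg / 1026 kg m⁻³ = 2.524×10^11 m³.
Δh per year = 2.524×10^11 / 3.57×10^14 = 7.07×10^-4 m = 0.707 mm.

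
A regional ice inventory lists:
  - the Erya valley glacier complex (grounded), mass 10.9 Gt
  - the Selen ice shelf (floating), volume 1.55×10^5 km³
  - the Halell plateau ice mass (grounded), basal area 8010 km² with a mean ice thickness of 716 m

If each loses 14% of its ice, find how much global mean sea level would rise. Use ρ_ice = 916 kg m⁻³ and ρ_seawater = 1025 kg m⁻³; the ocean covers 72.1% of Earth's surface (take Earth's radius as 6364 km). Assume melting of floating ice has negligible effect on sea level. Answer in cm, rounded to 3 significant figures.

≈ 0.196 cm

Erya: 0.14 × 10.9 Gt = 1.526×10^12 kg; dividing by ρ_w = 1025 kg m⁻³ gives 1.489×10^9 m³ of water.
The Selen ice shelf is floating and already displaces its own weight of water, so its melt adds essentially nothing to sea level.
Halell: ice volume = 8010 km² × 716 m = 5735 km³; 0.14 × 5735 × (916/1025) = 717.5 km³ of water.
Total added water ≈ 7.190×10^11 m³ over 3.67×10^14 m² → Δh = 1.96×10^-3 m = 0.196 cm.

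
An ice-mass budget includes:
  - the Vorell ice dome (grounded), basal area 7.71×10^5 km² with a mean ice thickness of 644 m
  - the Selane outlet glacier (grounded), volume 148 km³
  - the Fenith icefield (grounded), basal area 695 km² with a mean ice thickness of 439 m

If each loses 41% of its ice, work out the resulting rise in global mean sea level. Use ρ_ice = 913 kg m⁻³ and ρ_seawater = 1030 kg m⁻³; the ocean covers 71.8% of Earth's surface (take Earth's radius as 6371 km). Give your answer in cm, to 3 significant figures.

Vorell: ice volume = 7.71×10^5 km² × 644 m = 4.965×10^5 km³; 0.41 × 4.965×10^5 × (913/1030) = 1.805×10^5 km³ of water.
Selane: 0.41 × 148 km³ × (913/1030) = 53.79 km³ of water.
Fenith: ice volume = 695 km² × 439 m = 305.1 km³; 0.41 × 305.1 × (913/1030) = 110.9 km³ of water.
Total added water ≈ 1.806×10^14 m³ over 3.66×10^14 m² → Δh = 0.493 m = 49.3 cm.

≈ 49.3 cm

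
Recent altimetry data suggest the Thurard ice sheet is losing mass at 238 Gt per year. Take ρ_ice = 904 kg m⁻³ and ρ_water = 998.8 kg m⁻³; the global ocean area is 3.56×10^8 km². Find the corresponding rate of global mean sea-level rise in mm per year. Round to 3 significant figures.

≈ 0.669 mm/yr

ρ_w = 998.8 kg m⁻³. Annual water volume added = 238 Gt / ρ_w = 2.380×10^14 kg / 998.8 kg m⁻³ = 2.383×10^11 m³.
Δh per year = 2.383×10^11 / 3.56×10^14 = 6.69×10^-4 m = 0.669 mm.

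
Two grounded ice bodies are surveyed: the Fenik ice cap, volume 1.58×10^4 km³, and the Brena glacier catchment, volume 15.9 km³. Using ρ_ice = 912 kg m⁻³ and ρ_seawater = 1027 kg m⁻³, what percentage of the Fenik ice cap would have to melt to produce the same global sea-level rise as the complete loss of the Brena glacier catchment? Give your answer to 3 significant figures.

≈ 0.101 %

Equal sea-level rise means equal mass of meltwater, i.e. equal mass of ice lost.
Ice mass of Brena: 1.450×10^13 kg; ice mass of Fenik: 1.441×10^16 kg.
Fraction required = 1.450×10^13 / 1.441×10^16 = 1.01×10^-3 → 0.101 %.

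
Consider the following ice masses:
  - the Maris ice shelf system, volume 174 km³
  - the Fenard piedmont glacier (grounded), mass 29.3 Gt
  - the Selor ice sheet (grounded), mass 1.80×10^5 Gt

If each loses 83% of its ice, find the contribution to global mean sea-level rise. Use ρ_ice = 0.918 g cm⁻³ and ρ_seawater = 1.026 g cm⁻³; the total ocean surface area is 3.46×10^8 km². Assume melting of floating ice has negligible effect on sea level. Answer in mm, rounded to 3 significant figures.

≈ 421 mm

The Maris ice shelf system is floating and already displaces its own weight of water, so its melt adds essentially nothing to sea level.
Fenard: 0.83 × 29.3 Gt = 2.432×10^13 kg; dividing by ρ_w = 1.026 g cm⁻³ = 1026 kg m⁻³ gives 2.370×10^10 m³ of water.
Selor: 0.83 × 1.80×10^5 Gt = 1.494×10^17 kg; dividing by ρ_w = 1026 kg m⁻³ gives 1.456×10^14 m³ of water.
Total added water ≈ 1.456×10^14 m³ over 3.46×10^14 m² → Δh = 0.421 m = 421 mm.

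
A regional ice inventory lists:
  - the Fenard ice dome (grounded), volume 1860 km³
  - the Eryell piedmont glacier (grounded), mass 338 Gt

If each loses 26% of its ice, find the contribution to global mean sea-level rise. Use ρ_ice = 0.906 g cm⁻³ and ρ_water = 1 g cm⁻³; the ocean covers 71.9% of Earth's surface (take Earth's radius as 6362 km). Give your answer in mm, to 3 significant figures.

Fenard: 0.26 × 1860 km³ × (906/1000) = 438.1 km³ of water.
Eryell: 0.26 × 338 Gt = 8.788×10^13 kg; dividing by ρ_w = 1 g cm⁻³ = 1000 kg m⁻³ gives 8.788×10^10 m³ of water.
Total added water ≈ 5.260×10^11 m³ over 3.66×10^14 m² → Δh = 1.44×10^-3 m = 1.44 mm.

≈ 1.44 mm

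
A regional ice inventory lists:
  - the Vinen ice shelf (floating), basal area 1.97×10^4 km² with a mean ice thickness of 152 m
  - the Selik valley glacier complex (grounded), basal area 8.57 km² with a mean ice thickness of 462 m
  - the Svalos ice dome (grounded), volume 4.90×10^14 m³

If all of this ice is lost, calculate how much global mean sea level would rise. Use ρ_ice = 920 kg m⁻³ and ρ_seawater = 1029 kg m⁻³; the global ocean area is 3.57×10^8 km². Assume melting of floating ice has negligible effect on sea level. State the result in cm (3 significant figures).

≈ 123 cm

The Vinen ice shelf is floating and already displaces its own weight of water, so its melt adds essentially nothing to sea level.
Selik: ice volume = 8.57 km² × 462 m = 3.959 km³; 3.959 × (920/1029) = 3.540 km³ of water.
Svalos: 4.90×10^14 m³ × (920/1029) = 4.381×10^14 m³ of water.
Total added water ≈ 4.381×10^14 m³ over 3.57×10^14 m² → Δh = 1.23 m = 123 cm.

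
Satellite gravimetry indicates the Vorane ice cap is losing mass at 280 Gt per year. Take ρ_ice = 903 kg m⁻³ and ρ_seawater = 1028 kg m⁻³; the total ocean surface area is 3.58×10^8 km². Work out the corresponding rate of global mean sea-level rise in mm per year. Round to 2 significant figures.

≈ 0.76 mm/yr

ρ_w = 1028 kg m⁻³. Annual water volume added = 280 Gt / ρ_w = 2.800×10^14 kg / 1028 kg m⁻³ = 2.724×10^11 m³.
Δh per year = 2.724×10^11 / 3.58×10^14 = 7.61×10^-4 m = 0.76 mm.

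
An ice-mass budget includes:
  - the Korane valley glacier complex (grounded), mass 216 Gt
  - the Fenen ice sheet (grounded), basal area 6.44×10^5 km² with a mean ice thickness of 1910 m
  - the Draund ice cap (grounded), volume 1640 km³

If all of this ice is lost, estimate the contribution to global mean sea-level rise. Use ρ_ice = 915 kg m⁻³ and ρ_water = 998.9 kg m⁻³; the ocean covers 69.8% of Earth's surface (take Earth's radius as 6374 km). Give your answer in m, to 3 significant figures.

≈ 3.17 m

Korane: 216 Gt = 2.160×10^14 kg; dividing by ρ_w = 998.9 kg m⁻³ gives 2.162×10^11 m³ of water.
Fenen: ice volume = 6.44×10^5 km² × 1910 m = 1.230×10^6 km³; 1.230×10^6 × (915/998.9) = 1.127×10^6 km³ of water.
Draund: 1640 km³ × (915/998.9) = 1502 km³ of water.
Total added water ≈ 1.128×10^15 m³ over 3.56×10^14 m² → Δh = 3.17 m.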